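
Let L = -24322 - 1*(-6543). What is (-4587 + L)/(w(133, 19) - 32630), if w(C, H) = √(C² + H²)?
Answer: 72980258/106469885 + 212477*√2/106469885 ≈ 0.68828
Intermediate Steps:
L = -17779 (L = -24322 + 6543 = -17779)
(-4587 + L)/(w(133, 19) - 32630) = (-4587 - 17779)/(√(133² + 19²) - 32630) = -22366/(√(17689 + 361) - 32630) = -22366/(√18050 - 32630) = -22366/(95*√2 - 32630) = -22366/(-32630 + 95*√2)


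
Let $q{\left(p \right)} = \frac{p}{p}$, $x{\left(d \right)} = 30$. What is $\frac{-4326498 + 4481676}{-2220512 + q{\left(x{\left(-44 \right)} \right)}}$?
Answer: $- \frac{155178}{2220511} \approx -0.069884$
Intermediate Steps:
$q{\left(p \right)} = 1$
$\frac{-4326498 + 4481676}{-2220512 + q{\left(x{\left(-44 \right)} \right)}} = \frac{-4326498 + 4481676}{-2220512 + 1} = \frac{155178}{-2220511} = 155178 \left(- \frac{1}{2220511}\right) = - \frac{155178}{2220511}$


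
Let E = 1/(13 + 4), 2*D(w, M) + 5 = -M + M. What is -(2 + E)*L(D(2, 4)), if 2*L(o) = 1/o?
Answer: 7/17 ≈ 0.41176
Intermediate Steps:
D(w, M) = -5/2 (D(w, M) = -5/2 + (-M + M)/2 = -5/2 + (1/2)*0 = -5/2 + 0 = -5/2)
L(o) = 1/(2*o)
E = 1/17 ≈ 0.058824
-(2 + E)*L(D(2, 4)) = -(2 + 1/17)*1/(2*(-5/2)) = -35*(1/2)*(-2/5)/17 = -35*(-1)/(17*5) = -1*(-7/17) = 7/17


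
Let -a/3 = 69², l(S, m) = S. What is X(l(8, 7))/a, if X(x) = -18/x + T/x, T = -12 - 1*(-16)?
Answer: 7/57132 ≈ 0.00012252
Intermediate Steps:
T = 4 (T = -12 + 16 = 4)
X(x) = -14/x (X(x) = -18/x + 4/x = -14/x)
a = -14283 (a = -3*69² = -3*4761 = -14283)
X(l(8, 7))/a = -14/8/(-14283) = -14*⅛*(-1/14283) = -7/4*(-1/14283) = 7/57132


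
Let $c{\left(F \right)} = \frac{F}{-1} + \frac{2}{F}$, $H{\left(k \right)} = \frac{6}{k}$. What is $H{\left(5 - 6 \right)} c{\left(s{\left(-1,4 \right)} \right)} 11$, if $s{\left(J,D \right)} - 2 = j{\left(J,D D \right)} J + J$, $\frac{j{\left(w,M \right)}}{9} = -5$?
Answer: $\frac{69762}{23} \approx 3033.1$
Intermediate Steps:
$j{\left(w,M \right)} = -45$ ($j{\left(w,M \right)} = 9 \left(-5\right) = -45$)
$s{\left(J,D \right)} = 2 - 44 J$ ($s{\left(J,D \right)} = 2 + \left(- 45 J + J\right) = 2 - 44 J$)
$c{\left(F \right)} = - F + \frac{2}{F}$ ($c{\left(F \right)} = F \left(-1\right) + \frac{2}{F} = - F + \frac{2}{F}$)
$H{\left(5 - 6 \right)} c{\left(s{\left(-1,4 \right)} \right)} 11 = \frac{6}{5 - 6} \left(- (2 - -44) + \frac{2}{2 - -44}\right) 11 = \frac{6}{5 - 6} \left(- (2 + 44) + \frac{2}{2 + 44}\right) 11 = \frac{6}{-1} \left(\left(-1\right) 46 + \frac{2}{46}\right) 11 = 6 \left(-1\right) \left(-46 + 2 \cdot \frac{1}{46}\right) 11 = - 6 \left(-46 + \frac{1}{23}\right) 11 = \left(-6\right) \left(- \frac{1057}{23}\right) 11 = \frac{6342}{23} \cdot 11 = \frac{69762}{23}$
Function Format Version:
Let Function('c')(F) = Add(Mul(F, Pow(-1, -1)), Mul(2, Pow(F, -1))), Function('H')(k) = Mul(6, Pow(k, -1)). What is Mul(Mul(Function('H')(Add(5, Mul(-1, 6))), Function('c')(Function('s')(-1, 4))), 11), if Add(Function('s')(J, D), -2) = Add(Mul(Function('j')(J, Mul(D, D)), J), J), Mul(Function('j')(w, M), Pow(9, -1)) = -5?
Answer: Rational(69762, 23) ≈ 3033.1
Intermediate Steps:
Function('j')(w, M) = -45 (Function('j')(w, M) = Mul(9, -5) = -45)
Function('s')(J, D) = Add(2, Mul(-44, J)) (Function('s')(J, D) = Add(2, Add(Mul(-45, J), J)) = Add(2, Mul(-44, J)))
Function('c')(F) = Add(Mul(-1, F), Mul(2, Pow(F, -1))) (Function('c')(F) = Add(Mul(F, -1), Mul(2, Pow(F, -1))) = Add(Mul(-1, F), Mul(2, Pow(F, -1))))
Mul(Mul(Function('H')(Add(5, Mul(-1, 6))), Function('c')(Function('s')(-1, 4))), 11) = Mul(Mul(Mul(6, Pow(Add(5, Mul(-1, 6)), -1)), Add(Mul(-1, Add(2, Mul(-44, -1))), Mul(2, Pow(Add(2, Mul(-44, -1)), -1)))), 11) = Mul(Mul(Mul(6, Pow(Add(5, -6), -1)), Add(Mul(-1, Add(2, 44)), Mul(2, Pow(Add(2, 44), -1)))), 11) = Mul(Mul(Mul(6, Pow(-1, -1)), Add(Mul(-1, 46), Mul(2, Pow(46, -1)))), 11) = Mul(Mul(Mul(6, -1), Add(-46, Mul(2, Rational(1, 46)))), 11) = Mul(Mul(-6, Add(-46, Rational(1, 23))), 11) = Mul(Mul(-6, Rational(-1057, 23)), 11) = Mul(Rational(6342, 23), 11) = Rational(69762, 23)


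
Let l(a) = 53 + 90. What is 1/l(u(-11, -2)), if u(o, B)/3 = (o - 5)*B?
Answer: 1/143 ≈ 0.0069930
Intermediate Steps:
u(o, B) = 3*B*(-5 + o) (u(o, B) = 3*((o - 5)*B) = 3*((-5 + o)*B) = 3*(B*(-5 + o)) = 3*B*(-5 + o))
l(a) = 143
1/l(u(-11, -2)) = 1/143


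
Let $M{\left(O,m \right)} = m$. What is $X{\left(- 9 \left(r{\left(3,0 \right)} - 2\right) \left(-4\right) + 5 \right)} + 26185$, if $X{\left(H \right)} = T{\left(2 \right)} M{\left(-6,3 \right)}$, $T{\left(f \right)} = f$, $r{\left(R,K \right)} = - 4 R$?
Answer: $26191$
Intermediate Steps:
$X{\left(H \right)} = 6$ ($X{\left(H \right)} = 2 \cdot 3 = 6$)
$X{\left(- 9 \left(r{\left(3,0 \right)} - 2\right) \left(-4\right) + 5 \right)} + 26185 = 6 + 26185 = 26191$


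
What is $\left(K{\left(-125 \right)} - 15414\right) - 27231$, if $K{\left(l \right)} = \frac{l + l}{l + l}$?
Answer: $-42644$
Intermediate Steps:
$K{\left(l \right)} = 1$ ($K{\left(l \right)} = \frac{2 l}{2 l} = 2 l \frac{1}{2 l} = 1$)
$\left(K{\left(-125 \right)} - 15414\right) - 27231 = \left(1 - 15414\right) - 27231 = -15413 - 27231 = -42644$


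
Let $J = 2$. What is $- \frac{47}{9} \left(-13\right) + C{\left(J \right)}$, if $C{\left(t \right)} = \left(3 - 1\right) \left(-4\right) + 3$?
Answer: $\frac{566}{9} \approx 62.889$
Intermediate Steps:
$C{\left(t \right)} = -5$ ($C{\left(t \right)} = \left(3 - 1\right) \left(-4\right) + 3 = 2 \left(-4\right) + 3 = -8 + 3 = -5$)
$- \frac{47}{9} \left(-13\right) + C{\left(J \right)} = - \frac{47}{9} \left(-13\right) - 5 = \left(-47\right) \frac{1}{9} \left(-13\right) - 5 = \left(- \frac{47}{9}\right) \left(-13\right) - 5 = \frac{611}{9} - 5 = \frac{566}{9}$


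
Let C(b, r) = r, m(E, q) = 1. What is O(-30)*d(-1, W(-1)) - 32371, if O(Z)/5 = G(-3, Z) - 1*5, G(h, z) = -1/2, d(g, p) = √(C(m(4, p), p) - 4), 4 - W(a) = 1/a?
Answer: -64797/2 ≈ -32399.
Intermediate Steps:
W(a) = 4 - 1/a
d(g, p) = √(-4 + p) (d(g, p) = √(p - 4) = √(-4 + p))
G(h, z) = -½ (G(h, z) = -1*½ = -½)
O(Z) = -55/2 (O(Z) = 5*(-½ - 1*5) = 5*(-½ - 5) = 5*(-11/2) = -55/2)
O(-30)*d(-1, W(-1)) - 32371 = -55*√(-4 + (4 - 1/(-1)))/2 - 32371 = -55*√(-4 + (4 - 1*(-1)))/2 - 32371 = -55*√(-4 + (4 + 1))/2 - 32371 = -55*√(-4 + 5)/2 - 32371 = -55*√1/2 - 32371 = -55/2*1 - 32371 = -55/2 - 32371 = -64797/2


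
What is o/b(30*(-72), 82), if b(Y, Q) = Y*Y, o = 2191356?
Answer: 60871/129600 ≈ 0.46968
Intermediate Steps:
b(Y, Q) = Y**2
o/b(30*(-72), 82) = 2191356/((30*(-72))**2) = 2191356/((-2160)**2) = 2191356/4665600 = 2191356*(1/4665600) = 60871/129600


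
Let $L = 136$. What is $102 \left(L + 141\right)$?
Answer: $28254$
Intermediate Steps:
$102 \left(L + 141\right) = 102 \left(136 + 141\right) = 102 \cdot 277 = 28254$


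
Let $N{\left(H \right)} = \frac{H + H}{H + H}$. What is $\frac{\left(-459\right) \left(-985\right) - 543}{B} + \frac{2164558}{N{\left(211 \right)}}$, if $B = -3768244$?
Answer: $\frac{2039145561145}{942061} \approx 2.1646 \cdot 10^{6}$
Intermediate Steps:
$N{\left(H \right)} = 1$ ($N{\left(H \right)} = \frac{2 H}{2 H} = 2 H \frac{1}{2 H} = 1$)
$\frac{\left(-459\right) \left(-985\right) - 543}{B} + \frac{2164558}{N{\left(211 \right)}} = \frac{\left(-459\right) \left(-985\right) - 543}{-3768244} + \frac{2164558}{1} = \left(452115 - 543\right) \left(- \frac{1}{3768244}\right) + 2164558 \cdot 1 = 451572 \left(- \frac{1}{3768244}\right) + 2164558 = - \frac{112893}{942061} + 2164558 = \frac{2039145561145}{942061}$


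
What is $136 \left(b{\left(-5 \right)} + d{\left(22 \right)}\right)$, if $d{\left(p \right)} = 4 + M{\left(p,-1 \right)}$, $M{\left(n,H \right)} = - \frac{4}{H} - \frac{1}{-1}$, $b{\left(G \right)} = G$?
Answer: $544$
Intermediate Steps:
$M{\left(n,H \right)} = 1 - \frac{4}{H}$ ($M{\left(n,H \right)} = - \frac{4}{H} - -1 = - \frac{4}{H} + 1 = 1 - \frac{4}{H}$)
$d{\left(p \right)} = 9$ ($d{\left(p \right)} = 4 + \frac{-4 - 1}{-1} = 4 - -5 = 4 + 5 = 9$)
$136 \left(b{\left(-5 \right)} + d{\left(22 \right)}\right) = 136 \left(-5 + 9\right) = 136 \cdot 4 = 544$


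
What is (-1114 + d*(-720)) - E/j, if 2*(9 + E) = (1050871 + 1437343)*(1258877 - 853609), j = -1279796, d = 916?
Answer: -341279994997/1279796 ≈ -2.6667e+5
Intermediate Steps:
E = 504196755667 (E = -9 + ((1050871 + 1437343)*(1258877 - 853609))/2 = -9 + (2488214*405268)/2 = -9 + (1/2)*1008393511352 = -9 + 504196755676 = 504196755667)
(-1114 + d*(-720)) - E/j = (-1114 + 916*(-720)) - 504196755667/(-1279796) = (-1114 - 659520) - 504196755667*(-1)/1279796 = -660634 - 1*(-504196755667/1279796) = -660634 + 504196755667/1279796 = -341279994997/1279796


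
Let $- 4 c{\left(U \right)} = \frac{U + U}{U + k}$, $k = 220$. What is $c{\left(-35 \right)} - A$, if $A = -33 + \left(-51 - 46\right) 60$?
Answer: $\frac{433129}{74} \approx 5853.1$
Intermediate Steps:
$c{\left(U \right)} = - \frac{U}{2 \left(220 + U\right)}$ ($c{\left(U \right)} = - \frac{\left(U + U\right) \frac{1}{U + 220}}{4} = - \frac{2 U \frac{1}{220 + U}}{4} = - \frac{U}{2 \left(220 + U\right)}$)
$A = -5853$ ($A = -33 + \left(-51 - 46\right) 60 = -33 - 5820 = -5853$)
$c{\left(-35 \right)} - A = \left(-1\right) \left(-35\right) \frac{1}{440 + 2 \left(-35\right)} - -5853 = \left(-1\right) \left(-35\right) \frac{1}{440 - 70} + 5853 = \left(-1\right) \left(-35\right) \frac{1}{370} + 5853 = \frac{7}{74} + 5853 = \frac{433129}{74}$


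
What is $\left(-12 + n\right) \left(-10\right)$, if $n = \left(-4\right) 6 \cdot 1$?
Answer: $360$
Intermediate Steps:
$n = -24$ ($n = \left(-24\right) 1 = -24$)
$\left(-12 + n\right) \left(-10\right) = \left(-12 - 24\right) \left(-10\right) = \left(-36\right) \left(-10\right) = 360$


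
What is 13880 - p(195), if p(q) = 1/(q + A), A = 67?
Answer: 3636559/262 ≈ 13880.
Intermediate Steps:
p(q) = 1/(67 + q) (p(q) = 1/(q + 67) = 1/(67 + q))
13880 - p(195) = 13880 - 1/(67 + 195) = 13880 - 1/262 = 3636559/262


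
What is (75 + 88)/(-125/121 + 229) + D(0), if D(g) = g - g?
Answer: 19723/27584 ≈ 0.71502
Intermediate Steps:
D(g) = 0
(75 + 88)/(-125/121 + 229) + D(0) = (75 + 88)/(-125/121 + 229) + 0 = 163/(-125*1/121 + 229) + 0 = 163/(-125/121 + 229) + 0 = 163/(27584/121) + 0 = 163*(121/27584) + 0 = 19723/27584 + 0 = 19723/27584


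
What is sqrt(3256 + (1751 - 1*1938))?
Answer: 3*sqrt(341) ≈ 55.399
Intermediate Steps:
sqrt(3256 + (1751 - 1*1938)) = sqrt(3256 + (1751 - 1938)) = sqrt(3256 - 187) = sqrt(3069) = 3*sqrt(341)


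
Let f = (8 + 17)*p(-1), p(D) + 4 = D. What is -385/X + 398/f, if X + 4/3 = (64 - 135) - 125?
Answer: -91241/74000 ≈ -1.2330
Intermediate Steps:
p(D) = -4 + D
X = -592/3 (X = -4/3 + ((64 - 135) - 125) = -4/3 + (-71 - 125) = -4/3 - 196 = -592/3 ≈ -197.33)
f = -125 (f = (8 + 17)*(-4 - 1) = 25*(-5) = -125)
-385/X + 398/f = -385/(-592/3) + 398/(-125) = -385*(-3/592) + 398*(-1/125) = 1155/592 - 398/125 = -91241/74000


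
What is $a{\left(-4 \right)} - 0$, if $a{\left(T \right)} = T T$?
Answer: $16$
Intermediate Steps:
$a{\left(T \right)} = T^{2}$
$a{\left(-4 \right)} - 0 = \left(-4\right)^{2} - 0 = 16 + 0 = 16$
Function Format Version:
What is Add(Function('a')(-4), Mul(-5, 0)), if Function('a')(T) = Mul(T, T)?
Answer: 16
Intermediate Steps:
Function('a')(T) = Pow(T, 2)
Add(Function('a')(-4), Mul(-5, 0)) = Add(Pow(-4, 2), Mul(-5, 0)) = Add(16, 0) = 16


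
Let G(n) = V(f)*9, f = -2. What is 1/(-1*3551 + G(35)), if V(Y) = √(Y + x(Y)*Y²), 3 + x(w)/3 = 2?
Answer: -3551/12610735 - 9*I*√14/12610735 ≈ -0.00028159 - 2.6703e-6*I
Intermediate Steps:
x(w) = -3 (x(w) = -9 + 3*2 = -9 + 6 = -3)
V(Y) = √(Y - 3*Y²)
G(n) = 9*I*√14 (G(n) = √(-2*(1 - 3*(-2)))*9 = √(-2*(1 + 6))*9 = √(-2*7)*9 = √(-14)*9 = (I*√14)*9 = 9*I*√14)
1/(-1*3551 + G(35)) = 1/(-1*3551 + 9*I*√14) = 1/(-3551 + 9*I*√14)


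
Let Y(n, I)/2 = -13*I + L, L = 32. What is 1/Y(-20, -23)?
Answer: 1/662 ≈ 0.0015106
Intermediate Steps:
Y(n, I) = 64 - 26*I (Y(n, I) = 2*(-13*I + 32) = 2*(32 - 13*I) = 64 - 26*I)
1/Y(-20, -23) = 1/(64 - 26*(-23)) = 1/(64 + 598) = 1/662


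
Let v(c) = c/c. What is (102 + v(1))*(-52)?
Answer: -5356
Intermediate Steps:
v(c) = 1
(102 + v(1))*(-52) = (102 + 1)*(-52) = 103*(-52) = -5356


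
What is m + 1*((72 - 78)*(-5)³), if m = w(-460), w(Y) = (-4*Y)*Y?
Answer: -845650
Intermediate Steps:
w(Y) = -4*Y²
m = -846400 (m = -4*(-460)² = -4*211600 = -846400)
m + 1*((72 - 78)*(-5)³) = -846400 + 1*((72 - 78)*(-5)³) = -846400 + 1*(-6*(-125)) = -846400 + 1*750 = -846400 + 750 = -845650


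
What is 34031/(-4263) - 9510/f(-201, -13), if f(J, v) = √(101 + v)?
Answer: -34031/4263 - 4755*√22/22 ≈ -1021.8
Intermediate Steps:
34031/(-4263) - 9510/f(-201, -13) = 34031/(-4263) - 9510/√(101 - 13) = 34031*(-1/4263) - 9510*√22/44 = -34031/4263 - 9510*√22/44 = -34031/4263 - 4755*√22/22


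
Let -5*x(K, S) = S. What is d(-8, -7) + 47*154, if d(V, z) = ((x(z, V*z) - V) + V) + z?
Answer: 36099/5 ≈ 7219.8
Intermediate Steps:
x(K, S) = -S/5
d(V, z) = z - V*z/5 (d(V, z) = ((-V*z/5 - V) + V) + z = ((-V - V*z/5) + V) + z = -V*z/5 + z = z - V*z/5)
d(-8, -7) + 47*154 = (1/5)*(-7)*(5 - 1*(-8)) + 47*154 = (1/5)*(-7)*(5 + 8) + 7238 = (1/5)*(-7)*13 + 7238 = -91/5 + 7238 = 36099/5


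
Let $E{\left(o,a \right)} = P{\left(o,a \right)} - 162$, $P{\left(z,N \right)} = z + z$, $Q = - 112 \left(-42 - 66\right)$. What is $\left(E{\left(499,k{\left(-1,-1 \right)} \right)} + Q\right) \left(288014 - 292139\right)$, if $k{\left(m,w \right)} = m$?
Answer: $-53344500$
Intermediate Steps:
$Q = 12096$ ($Q = \left(-112\right) \left(-108\right) = 12096$)
$P{\left(z,N \right)} = 2 z$
$E{\left(o,a \right)} = -162 + 2 o$ ($E{\left(o,a \right)} = 2 o - 162 = -162 + 2 o$)
$\left(E{\left(499,k{\left(-1,-1 \right)} \right)} + Q\right) \left(288014 - 292139\right) = \left(\left(-162 + 2 \cdot 499\right) + 12096\right) \left(288014 - 292139\right) = \left(\left(-162 + 998\right) + 12096\right) \left(-4125\right) = \left(836 + 12096\right) \left(-4125\right) = 12932 \left(-4125\right) = -53344500$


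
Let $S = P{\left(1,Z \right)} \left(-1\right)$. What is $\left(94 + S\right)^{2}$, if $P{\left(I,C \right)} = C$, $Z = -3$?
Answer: $9409$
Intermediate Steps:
$S = 3$ ($S = \left(-3\right) \left(-1\right) = 3$)
$\left(94 + S\right)^{2} = \left(94 + 3\right)^{2} = 97^{2} = 9409$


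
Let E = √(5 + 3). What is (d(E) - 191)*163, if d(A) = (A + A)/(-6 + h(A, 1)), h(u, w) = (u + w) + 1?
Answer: -31459 - 326*√2 ≈ -31920.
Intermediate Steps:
h(u, w) = 1 + u + w
E = 2*√2 (E = √8 = 2*√2 ≈ 2.8284)
d(A) = 2*A/(-4 + A) (d(A) = (A + A)/(-6 + (1 + A + 1)) = (2*A)/(-6 + (2 + A)) = (2*A)/(-4 + A) = 2*A/(-4 + A))
(d(E) - 191)*163 = (2*(2*√2)/(-4 + 2*√2) - 191)*163 = (4*√2/(-4 + 2*√2) - 191)*163 = (-191 + 4*√2/(-4 + 2*√2))*163 = -31133 + 652*√2/(-4 + 2*√2)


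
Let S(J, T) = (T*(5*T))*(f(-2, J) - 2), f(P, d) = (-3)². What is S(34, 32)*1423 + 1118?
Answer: 51001438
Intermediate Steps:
f(P, d) = 9
S(J, T) = 35*T² (S(J, T) = (T*(5*T))*(9 - 2) = (5*T²)*7 = 35*T²)
S(34, 32)*1423 + 1118 = (35*32²)*1423 + 1118 = (35*1024)*1423 + 1118 = 35840*1423 + 1118 = 51000320 + 1118 = 51001438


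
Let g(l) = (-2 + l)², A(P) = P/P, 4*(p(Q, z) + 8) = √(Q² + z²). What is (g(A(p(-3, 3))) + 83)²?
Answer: 7056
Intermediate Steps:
p(Q, z) = -8 + √(Q² + z²)/4
A(P) = 1
(g(A(p(-3, 3))) + 83)² = ((-2 + 1)² + 83)² = ((-1)² + 83)² = (1 + 83)² = 84² = 7056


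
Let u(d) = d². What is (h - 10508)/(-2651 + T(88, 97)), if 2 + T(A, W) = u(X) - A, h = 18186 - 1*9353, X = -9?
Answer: 335/532 ≈ 0.62970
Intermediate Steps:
h = 8833 (h = 18186 - 9353 = 8833)
T(A, W) = 79 - A (T(A, W) = -2 + ((-9)² - A) = -2 + (81 - A) = 79 - A)
(h - 10508)/(-2651 + T(88, 97)) = (8833 - 10508)/(-2651 + (79 - 1*88)) = -1675/(-2651 + (79 - 88)) = -1675/(-2651 - 9) = -1675/(-2660) = -1675*(-1/2660) = 335/532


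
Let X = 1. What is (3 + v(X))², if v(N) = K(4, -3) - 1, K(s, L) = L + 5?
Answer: 16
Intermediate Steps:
K(s, L) = 5 + L
v(N) = 1 (v(N) = (5 - 3) - 1 = 2 - 1 = 1)
(3 + v(X))² = (3 + 1)² = 4² = 16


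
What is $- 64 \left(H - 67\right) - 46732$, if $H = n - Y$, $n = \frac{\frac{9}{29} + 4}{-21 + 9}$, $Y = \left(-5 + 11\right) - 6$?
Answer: $- \frac{3690628}{87} \approx -42421.0$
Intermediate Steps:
$Y = 0$ ($Y = 6 - 6 = 0$)
$n = - \frac{125}{348}$ ($n = \frac{9 \cdot \frac{1}{29} + 4}{-12} = \left(\frac{9}{29} + 4\right) \left(- \frac{1}{12}\right) = \frac{125}{29} \left(- \frac{1}{12}\right) = - \frac{125}{348} \approx -0.3592$)
$H = - \frac{125}{348}$ ($H = - \frac{125}{348} - 0 = - \frac{125}{348} + 0 = - \frac{125}{348} \approx -0.3592$)
$- 64 \left(H - 67\right) - 46732 = - 64 \left(- \frac{125}{348} - 67\right) - 46732 = \left(-64\right) \left(- \frac{23441}{348}\right) - 46732 = \frac{375056}{87} - 46732 = - \frac{3690628}{87}$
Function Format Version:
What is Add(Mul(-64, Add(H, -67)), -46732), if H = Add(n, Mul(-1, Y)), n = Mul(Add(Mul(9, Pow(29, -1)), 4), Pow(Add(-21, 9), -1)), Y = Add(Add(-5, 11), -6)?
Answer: Rational(-3690628, 87) ≈ -42421.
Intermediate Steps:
Y = 0 (Y = Add(6, -6) = 0)
n = Rational(-125, 348) (n = Mul(Add(Mul(9, Rational(1, 29)), 4), Pow(-12, -1)) = Mul(Add(Rational(9, 29), 4), Rational(-1, 12)) = Mul(Rational(125, 29), Rational(-1, 12)) = Rational(-125, 348) ≈ -0.35920)
H = Rational(-125, 348) (H = Add(Rational(-125, 348), Mul(-1, 0)) = Add(Rational(-125, 348), 0) = Rational(-125, 348) ≈ -0.35920)
Add(Mul(-64, Add(H, -67)), -46732) = Add(Mul(-64, Add(Rational(-125, 348), -67)), -46732) = Add(Mul(-64, Rational(-23441, 348)), -46732) = Add(Rational(375056, 87), -46732) = Rational(-3690628, 87)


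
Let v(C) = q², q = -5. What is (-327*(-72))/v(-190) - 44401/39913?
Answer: 938601647/997825 ≈ 940.65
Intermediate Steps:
v(C) = 25 (v(C) = (-5)² = 25)
(-327*(-72))/v(-190) - 44401/39913 = -327*(-72)/25 - 44401/39913 = 23544*(1/25) - 44401*1/39913 = 23544/25 - 44401/39913 = 938601647/997825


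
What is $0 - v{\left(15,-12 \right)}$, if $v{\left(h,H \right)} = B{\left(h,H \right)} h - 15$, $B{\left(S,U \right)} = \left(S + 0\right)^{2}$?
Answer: $-3360$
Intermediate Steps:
$B{\left(S,U \right)} = S^{2}$
$v{\left(h,H \right)} = -15 + h^{3}$ ($v{\left(h,H \right)} = h^{2} h - 15 = h^{3} - 15 = -15 + h^{3}$)
$0 - v{\left(15,-12 \right)} = 0 - \left(-15 + 15^{3}\right) = 0 - \left(-15 + 3375\right) = 0 - 3360 = -3360$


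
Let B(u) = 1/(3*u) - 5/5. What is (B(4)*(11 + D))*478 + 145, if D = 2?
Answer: -33307/6 ≈ -5551.2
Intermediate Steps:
B(u) = -1 + 1/(3*u) (B(u) = 1/(3*u) - 5*⅕ = 1/(3*u) - 1 = -1 + 1/(3*u))
(B(4)*(11 + D))*478 + 145 = (((⅓ - 1*4)/4)*(11 + 2))*478 + 145 = (((⅓ - 4)/4)*13)*478 + 145 = (((¼)*(-11/3))*13)*478 + 145 = -11/12*13*478 + 145 = -143/12*478 + 145 = -34177/6 + 145 = -33307/6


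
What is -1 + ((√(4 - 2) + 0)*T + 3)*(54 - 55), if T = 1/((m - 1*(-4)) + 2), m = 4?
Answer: -4 - √2/10 ≈ -4.1414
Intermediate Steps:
T = ⅒ (T = 1/((4 - 1*(-4)) + 2) = 1/((4 + 4) + 2) = 1/(8 + 2) = 1/10 = ⅒ ≈ 0.10000)
-1 + ((√(4 - 2) + 0)*T + 3)*(54 - 55) = -1 + ((√(4 - 2) + 0)*(⅒) + 3)*(54 - 55) = -1 + ((√2 + 0)*(⅒) + 3)*(-1) = -1 + (√2*(⅒) + 3)*(-1) = -1 + (√2/10 + 3)*(-1) = -1 + (3 + √2/10)*(-1) = -1 + (-3 - √2/10) = -4 - √2/10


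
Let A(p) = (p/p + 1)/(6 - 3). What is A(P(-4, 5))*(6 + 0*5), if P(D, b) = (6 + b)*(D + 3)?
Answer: 4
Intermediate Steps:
P(D, b) = (3 + D)*(6 + b) (P(D, b) = (6 + b)*(3 + D) = (3 + D)*(6 + b))
A(p) = ⅔ (A(p) = (1 + 1)/3 = 2*(⅓) = ⅔)
A(P(-4, 5))*(6 + 0*5) = 2*(6 + 0*5)/3 = 2*(6 + 0)/3 = (⅔)*6 = 4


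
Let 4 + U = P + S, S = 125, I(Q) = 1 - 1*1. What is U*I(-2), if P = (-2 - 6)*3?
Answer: 0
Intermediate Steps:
I(Q) = 0 (I(Q) = 1 - 1 = 0)
P = -24 (P = -8*3 = -24)
U = 97 (U = -4 + (-24 + 125) = -4 + 101 = 97)
U*I(-2) = 97*0 = 0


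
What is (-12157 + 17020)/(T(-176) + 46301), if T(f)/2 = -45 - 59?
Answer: 4863/46093 ≈ 0.10550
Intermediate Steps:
T(f) = -208 (T(f) = 2*(-45 - 59) = 2*(-104) = -208)
(-12157 + 17020)/(T(-176) + 46301) = (-12157 + 17020)/(-208 + 46301) = 4863/46093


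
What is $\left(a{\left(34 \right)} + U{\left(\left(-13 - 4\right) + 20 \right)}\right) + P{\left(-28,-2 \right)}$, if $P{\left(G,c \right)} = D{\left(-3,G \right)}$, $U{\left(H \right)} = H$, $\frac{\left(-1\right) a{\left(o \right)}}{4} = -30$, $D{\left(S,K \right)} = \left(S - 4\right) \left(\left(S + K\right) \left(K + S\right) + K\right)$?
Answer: $-6408$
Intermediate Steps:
$D{\left(S,K \right)} = \left(-4 + S\right) \left(K + \left(K + S\right)^{2}\right)$ ($D{\left(S,K \right)} = \left(-4 + S\right) \left(\left(K + S\right) \left(K + S\right) + K\right) = \left(-4 + S\right) \left(\left(K + S\right)^{2} + K\right) = \left(-4 + S\right) \left(K + \left(K + S\right)^{2}\right)$)
$a{\left(o \right)} = 120$ ($a{\left(o \right)} = \left(-4\right) \left(-30\right) = 120$)
$P{\left(G,c \right)} = - 7 G - 7 \left(-3 + G\right)^{2}$ ($P{\left(G,c \right)} = - 4 G - 4 \left(G - 3\right)^{2} + G \left(-3\right) - 3 \left(G - 3\right)^{2} = - 4 G - 4 \left(-3 + G\right)^{2} - 3 G - 3 \left(-3 + G\right)^{2} = - 7 G - 7 \left(-3 + G\right)^{2}$)
$\left(a{\left(34 \right)} + U{\left(\left(-13 - 4\right) + 20 \right)}\right) + P{\left(-28,-2 \right)} = \left(120 + \left(\left(-13 - 4\right) + 20\right)\right) - \left(-196 + 7 \left(-3 - 28\right)^{2}\right) = \left(120 + \left(-17 + 20\right)\right) + \left(196 - 7 \left(-31\right)^{2}\right) = \left(120 + 3\right) + \left(196 - 6727\right) = 123 + \left(196 - 6727\right) = 123 - 6531 = -6408$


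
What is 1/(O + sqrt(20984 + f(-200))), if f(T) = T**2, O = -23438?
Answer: -11719/274639430 - 33*sqrt(14)/274639430 ≈ -4.3120e-5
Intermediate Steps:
1/(O + sqrt(20984 + f(-200))) = 1/(-23438 + sqrt(20984 + (-200)**2)) = 1/(-23438 + sqrt(20984 + 40000)) = 1/(-23438 + sqrt(60984)) = 1/(-23438 + 66*sqrt(14))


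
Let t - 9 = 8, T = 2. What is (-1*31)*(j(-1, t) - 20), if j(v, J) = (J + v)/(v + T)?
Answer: 124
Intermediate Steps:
t = 17 (t = 9 + 8 = 17)
j(v, J) = (J + v)/(2 + v) (j(v, J) = (J + v)/(v + 2) = (J + v)/(2 + v))
(-1*31)*(j(-1, t) - 20) = (-1*31)*((17 - 1)/(2 - 1) - 20) = -31*(16/1 - 20) = -31*(1*16 - 20) = -31*(16 - 20) = -31*(-4) = 124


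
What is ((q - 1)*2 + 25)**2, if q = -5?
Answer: 169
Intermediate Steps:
((q - 1)*2 + 25)**2 = ((-5 - 1)*2 + 25)**2 = (-6*2 + 25)**2 = (-12 + 25)**2 = 13**2 = 169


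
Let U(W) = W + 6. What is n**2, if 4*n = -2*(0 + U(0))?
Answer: 9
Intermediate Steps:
U(W) = 6 + W
n = -3 (n = (-2*(0 + (6 + 0)))/4 = (-2*(0 + 6))/4 = (-2*6)/4 = (1/4)*(-12) = -3)
n**2 = (-3)**2 = 9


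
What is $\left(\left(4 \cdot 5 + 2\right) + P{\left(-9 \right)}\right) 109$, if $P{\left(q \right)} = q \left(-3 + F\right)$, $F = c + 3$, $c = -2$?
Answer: $4360$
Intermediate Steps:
$F = 1$ ($F = -2 + 3 = 1$)
$P{\left(q \right)} = - 2 q$ ($P{\left(q \right)} = q \left(-3 + 1\right) = q \left(-2\right) = - 2 q$)
$\left(\left(4 \cdot 5 + 2\right) + P{\left(-9 \right)}\right) 109 = \left(\left(4 \cdot 5 + 2\right) - -18\right) 109 = \left(\left(20 + 2\right) + 18\right) 109 = \left(22 + 18\right) 109 = 40 \cdot 109 = 4360$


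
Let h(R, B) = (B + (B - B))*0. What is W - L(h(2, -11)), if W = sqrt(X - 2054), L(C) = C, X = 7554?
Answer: 10*sqrt(55) ≈ 74.162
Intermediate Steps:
h(R, B) = 0 (h(R, B) = (B + 0)*0 = B*0 = 0)
W = 10*sqrt(55) (W = sqrt(7554 - 2054) = sqrt(5500) = 10*sqrt(55) ≈ 74.162)
W - L(h(2, -11)) = 10*sqrt(55) - 1*0 = 10*sqrt(55) + 0 = 10*sqrt(55)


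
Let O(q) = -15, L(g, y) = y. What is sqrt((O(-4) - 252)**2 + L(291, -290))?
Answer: sqrt(70999) ≈ 266.46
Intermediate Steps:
sqrt((O(-4) - 252)**2 + L(291, -290)) = sqrt((-15 - 252)**2 - 290) = sqrt((-267)**2 - 290) = sqrt(71289 - 290) = sqrt(70999)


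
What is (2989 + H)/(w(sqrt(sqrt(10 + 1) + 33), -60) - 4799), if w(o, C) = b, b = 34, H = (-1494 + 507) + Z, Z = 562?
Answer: -2564/4765 ≈ -0.53809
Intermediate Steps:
H = -425 (H = (-1494 + 507) + 562 = -987 + 562 = -425)
w(o, C) = 34
(2989 + H)/(w(sqrt(sqrt(10 + 1) + 33), -60) - 4799) = (2989 - 425)/(34 - 4799) = 2564/(-4765) = 2564*(-1/4765) = -2564/4765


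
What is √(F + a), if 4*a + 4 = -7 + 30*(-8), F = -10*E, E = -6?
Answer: I*√11/2 ≈ 1.6583*I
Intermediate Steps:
F = 60 (F = -10*(-6) = 60)
a = -251/4 (a = -1 + (-7 + 30*(-8))/4 = -1 + (-7 - 240)/4 = -1 + (¼)*(-247) = -1 - 247/4 = -251/4 ≈ -62.750)
√(F + a) = √(60 - 251/4) = √(-11/4) = I*√11/2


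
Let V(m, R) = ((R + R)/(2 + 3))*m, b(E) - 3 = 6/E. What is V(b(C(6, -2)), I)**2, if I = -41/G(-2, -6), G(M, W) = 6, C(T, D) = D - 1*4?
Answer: 6724/225 ≈ 29.884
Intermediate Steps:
C(T, D) = -4 + D (C(T, D) = D - 4 = -4 + D)
I = -41/6 ≈ -6.8333
b(E) = 3 + 6/E
V(m, R) = 2*R*m/5 (V(m, R) = ((2*R)/5)*m = ((2*R)*(1/5))*m = (2*R/5)*m = 2*R*m/5)
V(b(C(6, -2)), I)**2 = ((2/5)*(-41/6)*(3 + 6/(-4 - 2)))**2 = ((2/5)*(-41/6)*(3 + 6/(-6)))**2 = ((2/5)*(-41/6)*(3 + 6*(-1/6)))**2 = ((2/5)*(-41/6)*(3 - 1))**2 = ((2/5)*(-41/6)*2)**2 = (-82/15)**2 = 6724/225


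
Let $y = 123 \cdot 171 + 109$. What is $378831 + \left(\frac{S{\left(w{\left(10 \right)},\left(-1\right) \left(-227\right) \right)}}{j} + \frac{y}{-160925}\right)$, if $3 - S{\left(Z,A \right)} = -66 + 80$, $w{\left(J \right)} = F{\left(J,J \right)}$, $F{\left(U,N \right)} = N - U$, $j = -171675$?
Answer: $\frac{418635376249918}{1105071975} \approx 3.7883 \cdot 10^{5}$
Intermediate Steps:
$y = 21142$ ($y = 21033 + 109 = 21142$)
$w{\left(J \right)} = 0$ ($w{\left(J \right)} = J - J = 0$)
$S{\left(Z,A \right)} = -11$ ($S{\left(Z,A \right)} = 3 - \left(-66 + 80\right) = 3 - 14 = -11$)
$378831 + \left(\frac{S{\left(w{\left(10 \right)},\left(-1\right) \left(-227\right) \right)}}{j} + \frac{y}{-160925}\right) = 378831 + \left(- \frac{11}{-171675} + \frac{21142}{-160925}\right) = 378831 + \left(\left(-11\right) \left(- \frac{1}{171675}\right) + 21142 \left(- \frac{1}{160925}\right)\right) = 378831 + \left(\frac{11}{171675} - \frac{21142}{160925}\right) = 378831 - \frac{145111307}{1105071975} = \frac{418635376249918}{1105071975}$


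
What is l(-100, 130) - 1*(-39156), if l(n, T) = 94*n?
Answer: 29756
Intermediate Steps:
l(-100, 130) - 1*(-39156) = 94*(-100) - 1*(-39156) = -9400 + 39156 = 29756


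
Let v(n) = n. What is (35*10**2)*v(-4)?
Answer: -14000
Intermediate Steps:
(35*10**2)*v(-4) = (35*10**2)*(-4) = (35*100)*(-4) = 3500*(-4) = -14000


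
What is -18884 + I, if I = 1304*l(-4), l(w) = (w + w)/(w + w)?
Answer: -17580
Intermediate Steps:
l(w) = 1 (l(w) = (2*w)/((2*w)) = (2*w)*(1/(2*w)) = 1)
I = 1304 (I = 1304*1 = 1304)
-18884 + I = -18884 + 1304 = -17580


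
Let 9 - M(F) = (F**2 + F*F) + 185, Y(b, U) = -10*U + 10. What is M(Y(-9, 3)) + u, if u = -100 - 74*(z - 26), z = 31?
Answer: -1446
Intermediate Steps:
Y(b, U) = 10 - 10*U
M(F) = -176 - 2*F**2 (M(F) = 9 - ((F**2 + F*F) + 185) = 9 - ((F**2 + F**2) + 185) = 9 - (2*F**2 + 185) = 9 - (185 + 2*F**2) = 9 + (-185 - 2*F**2) = -176 - 2*F**2)
u = -470 (u = -100 - 74*(31 - 26) = -100 - 74*5 = -100 - 370 = -470)
M(Y(-9, 3)) + u = (-176 - 2*(10 - 10*3)**2) - 470 = (-176 - 2*(10 - 30)**2) - 470 = (-176 - 2*(-20)**2) - 470 = (-176 - 2*400) - 470 = (-176 - 800) - 470 = -976 - 470 = -1446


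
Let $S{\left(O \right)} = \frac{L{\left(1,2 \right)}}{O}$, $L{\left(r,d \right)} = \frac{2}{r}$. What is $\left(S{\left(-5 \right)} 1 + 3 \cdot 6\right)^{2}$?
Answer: $\frac{7744}{25} \approx 309.76$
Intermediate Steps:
$S{\left(O \right)} = \frac{2}{O}$ ($S{\left(O \right)} = \frac{2 \cdot 1^{-1}}{O} = \frac{2 \cdot 1}{O} = \frac{2}{O}$)
$\left(S{\left(-5 \right)} 1 + 3 \cdot 6\right)^{2} = \left(\frac{2}{-5} \cdot 1 + 3 \cdot 6\right)^{2} = \left(2 \left(- \frac{1}{5}\right) 1 + 18\right)^{2} = \left(\left(- \frac{2}{5}\right) 1 + 18\right)^{2} = \left(- \frac{2}{5} + 18\right)^{2} = \left(\frac{88}{5}\right)^{2} = \frac{7744}{25}$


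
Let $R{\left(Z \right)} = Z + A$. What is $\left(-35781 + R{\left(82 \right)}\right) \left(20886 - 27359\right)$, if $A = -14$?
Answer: $231170249$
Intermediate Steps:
$R{\left(Z \right)} = -14 + Z$ ($R{\left(Z \right)} = Z - 14 = -14 + Z$)
$\left(-35781 + R{\left(82 \right)}\right) \left(20886 - 27359\right) = \left(-35781 + \left(-14 + 82\right)\right) \left(20886 - 27359\right) = \left(-35781 + 68\right) \left(-6473\right) = \left(-35713\right) \left(-6473\right) = 231170249$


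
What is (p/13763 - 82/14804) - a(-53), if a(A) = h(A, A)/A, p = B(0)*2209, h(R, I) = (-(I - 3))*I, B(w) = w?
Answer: -414553/7402 ≈ -56.006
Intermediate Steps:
h(R, I) = I*(3 - I) (h(R, I) = (-(-3 + I))*I = (3 - I)*I = I*(3 - I))
p = 0 (p = 0*2209 = 0)
a(A) = 3 - A (a(A) = (A*(3 - A))/A = 3 - A)
(p/13763 - 82/14804) - a(-53) = (0/13763 - 82/14804) - (3 - 1*(-53)) = (0*(1/13763) - 82*1/14804) - (3 + 53) = (0 - 41/7402) - 1*56 = -41/7402 - 56 = -414553/7402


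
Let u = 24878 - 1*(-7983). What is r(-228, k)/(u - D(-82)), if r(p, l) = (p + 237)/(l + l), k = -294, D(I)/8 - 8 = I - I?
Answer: -3/6428212 ≈ -4.6669e-7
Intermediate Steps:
D(I) = 64 (D(I) = 64 + 8*(I - I) = 64 + 8*0 = 64 + 0 = 64)
u = 32861 (u = 24878 + 7983 = 32861)
r(p, l) = (237 + p)/(2*l) (r(p, l) = (237 + p)/((2*l)) = (237 + p)*(1/(2*l)) = (237 + p)/(2*l))
r(-228, k)/(u - D(-82)) = ((½)*(237 - 228)/(-294))/(32861 - 1*64) = ((½)*(-1/294)*9)/(32861 - 64) = -3/196/32797 = -3/196*1/32797 = -3/6428212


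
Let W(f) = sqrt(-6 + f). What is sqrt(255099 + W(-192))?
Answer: sqrt(255099 + 3*I*sqrt(22)) ≈ 505.07 + 0.014*I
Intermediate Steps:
sqrt(255099 + W(-192)) = sqrt(255099 + sqrt(-6 - 192)) = sqrt(255099 + sqrt(-198)) = sqrt(255099 + 3*I*sqrt(22))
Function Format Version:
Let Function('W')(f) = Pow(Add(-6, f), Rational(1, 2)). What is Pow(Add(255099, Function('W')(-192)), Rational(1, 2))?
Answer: Pow(Add(255099, Mul(3, I, Pow(22, Rational(1, 2)))), Rational(1, 2)) ≈ Add(505.07, Mul(0.014, I))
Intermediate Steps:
Pow(Add(255099, Function('W')(-192)), Rational(1, 2)) = Pow(Add(255099, Pow(Add(-6, -192), Rational(1, 2))), Rational(1, 2)) = Pow(Add(255099, Pow(-198, Rational(1, 2))), Rational(1, 2)) = Pow(Add(255099, Mul(3, I, Pow(22, Rational(1, 2)))), Rational(1, 2))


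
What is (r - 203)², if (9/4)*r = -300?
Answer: 1018081/9 ≈ 1.1312e+5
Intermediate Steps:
r = -400/3 (r = (4/9)*(-300) = -400/3 ≈ -133.33)
(r - 203)² = (-400/3 - 203)² = (-1009/3)² = 1018081/9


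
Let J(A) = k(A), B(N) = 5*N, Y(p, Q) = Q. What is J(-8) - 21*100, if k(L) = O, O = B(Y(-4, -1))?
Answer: -2105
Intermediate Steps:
O = -5 (O = 5*(-1) = -5)
k(L) = -5
J(A) = -5
J(-8) - 21*100 = -5 - 21*100 = -5 - 2100 = -2105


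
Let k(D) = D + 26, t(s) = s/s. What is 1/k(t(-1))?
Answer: 1/27 ≈ 0.037037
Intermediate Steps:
t(s) = 1
k(D) = 26 + D
1/k(t(-1)) = 1/(26 + 1) = 1/27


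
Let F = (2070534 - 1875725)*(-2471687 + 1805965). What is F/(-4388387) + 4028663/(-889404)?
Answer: 115327913257173011/3903048951348 ≈ 29548.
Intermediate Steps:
F = -129688637098 (F = 194809*(-665722) = -129688637098)
F/(-4388387) + 4028663/(-889404) = -129688637098/(-4388387) + 4028663/(-889404) = -129688637098*(-1/4388387) + 4028663*(-1/889404) = 129688637098/4388387 - 4028663/889404 = 115327913257173011/3903048951348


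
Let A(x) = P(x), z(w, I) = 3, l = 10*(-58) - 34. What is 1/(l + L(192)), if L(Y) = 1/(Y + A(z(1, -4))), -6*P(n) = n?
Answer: -383/235160 ≈ -0.0016287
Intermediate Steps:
l = -614 (l = -580 - 34 = -614)
P(n) = -n/6
A(x) = -x/6
L(Y) = 1/(-½ + Y) (L(Y) = 1/(Y - ⅙*3) = 1/(Y - ½) = 1/(-½ + Y))
1/(l + L(192)) = 1/(-614 + 2/(-1 + 2*192)) = 1/(-614 + 2/(-1 + 384)) = 1/(-614 + 2/383) = 1/(-235160/383) = -383/235160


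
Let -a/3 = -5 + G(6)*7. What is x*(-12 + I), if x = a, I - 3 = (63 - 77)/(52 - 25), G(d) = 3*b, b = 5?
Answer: 25700/9 ≈ 2855.6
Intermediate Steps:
G(d) = 15 (G(d) = 3*5 = 15)
I = 67/27 (I = 3 + (63 - 77)/(52 - 25) = 3 - 14/27 = 67/27 ≈ 2.4815)
a = -300 (a = -3*(-5 + 15*7) = -3*(-5 + 105) = -3*100 = -300)
x = -300
x*(-12 + I) = -300*(-12 + 67/27) = -300*(-257/27) = 25700/9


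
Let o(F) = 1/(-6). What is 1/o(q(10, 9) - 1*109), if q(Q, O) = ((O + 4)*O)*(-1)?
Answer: -6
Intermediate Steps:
q(Q, O) = -O*(4 + O) (q(Q, O) = ((4 + O)*O)*(-1) = (O*(4 + O))*(-1) = -O*(4 + O))
o(F) = -⅙
1/o(q(10, 9) - 1*109) = 1/(-⅙) = -6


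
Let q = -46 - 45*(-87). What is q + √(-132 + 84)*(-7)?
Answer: 3869 - 28*I*√3 ≈ 3869.0 - 48.497*I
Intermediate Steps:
q = 3869 (q = -46 + 3915 = 3869)
q + √(-132 + 84)*(-7) = 3869 + √(-132 + 84)*(-7) = 3869 + √(-48)*(-7) = 3869 + (4*I*√3)*(-7) = 3869 - 28*I*√3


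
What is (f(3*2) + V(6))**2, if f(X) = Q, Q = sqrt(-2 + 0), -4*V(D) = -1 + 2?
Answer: (1 - 4*I*sqrt(2))**2/16 ≈ -1.9375 - 0.70711*I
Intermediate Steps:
V(D) = -1/4 (V(D) = -(-1 + 2)/4 = -1/4*1 = -1/4)
Q = I*sqrt(2) (Q = sqrt(-2) = I*sqrt(2) ≈ 1.4142*I)
f(X) = I*sqrt(2)
(f(3*2) + V(6))**2 = (I*sqrt(2) - 1/4)**2 = (-1/4 + I*sqrt(2))**2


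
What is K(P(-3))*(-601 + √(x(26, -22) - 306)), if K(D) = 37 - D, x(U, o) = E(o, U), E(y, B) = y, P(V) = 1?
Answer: -21636 + 72*I*√82 ≈ -21636.0 + 651.99*I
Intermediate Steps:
x(U, o) = o
K(P(-3))*(-601 + √(x(26, -22) - 306)) = (37 - 1*1)*(-601 + √(-22 - 306)) = (37 - 1)*(-601 + √(-328)) = 36*(-601 + 2*I*√82) = -21636 + 72*I*√82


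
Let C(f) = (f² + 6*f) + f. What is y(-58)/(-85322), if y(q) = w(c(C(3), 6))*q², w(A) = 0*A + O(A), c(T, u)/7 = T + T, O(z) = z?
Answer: -706440/42661 ≈ -16.559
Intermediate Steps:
C(f) = f² + 7*f
c(T, u) = 14*T (c(T, u) = 7*(T + T) = 7*(2*T) = 14*T)
w(A) = A (w(A) = 0*A + A = 0 + A = A)
y(q) = 420*q² (y(q) = (14*(3*(7 + 3)))*q² = (14*(3*10))*q² = (14*30)*q² = 420*q²)
y(-58)/(-85322) = (420*(-58)²)/(-85322) = (420*3364)*(-1/85322) = 1412880*(-1/85322) = -706440/42661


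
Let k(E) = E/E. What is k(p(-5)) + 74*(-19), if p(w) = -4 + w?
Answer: -1405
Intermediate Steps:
k(E) = 1
k(p(-5)) + 74*(-19) = 1 + 74*(-19) = 1 - 1406 = -1405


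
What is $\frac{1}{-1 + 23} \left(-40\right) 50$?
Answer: $- \frac{1000}{11} \approx -90.909$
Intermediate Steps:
$\frac{1}{-1 + 23} \left(-40\right) 50 = \frac{1}{22} \left(-40\right) 50 = \left(- \frac{20}{11}\right) 50 = - \frac{1000}{11}$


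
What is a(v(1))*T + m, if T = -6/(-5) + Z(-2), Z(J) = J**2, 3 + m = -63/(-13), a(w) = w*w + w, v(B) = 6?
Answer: 14316/65 ≈ 220.25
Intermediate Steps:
a(w) = w + w**2 (a(w) = w**2 + w = w + w**2)
m = 24/13 (m = -3 - 63/(-13) = -3 - 63*(-1/13) = -3 + 63/13 = 24/13 ≈ 1.8462)
T = 26/5 (T = -6/(-5) + (-2)**2 = -1/5*(-6) + 4 = 6/5 + 4 = 26/5 ≈ 5.2000)
a(v(1))*T + m = (6*(1 + 6))*(26/5) + 24/13 = (6*7)*(26/5) + 24/13 = 42*(26/5) + 24/13 = 1092/5 + 24/13 = 14316/65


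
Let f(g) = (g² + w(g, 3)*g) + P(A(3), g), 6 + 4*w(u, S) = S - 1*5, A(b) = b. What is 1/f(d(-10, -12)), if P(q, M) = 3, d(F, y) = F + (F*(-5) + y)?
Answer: 1/731 ≈ 0.0013680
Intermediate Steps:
w(u, S) = -11/4 + S/4 (w(u, S) = -3/2 + (S - 1*5)/4 = -3/2 + (S - 5)/4 = -3/2 + (-5 + S)/4 = -3/2 + (-5/4 + S/4) = -11/4 + S/4)
d(F, y) = y - 4*F (d(F, y) = F + (-5*F + y) = F + (y - 5*F) = y - 4*F)
f(g) = 3 + g² - 2*g (f(g) = (g² + (-11/4 + (¼)*3)*g) + 3 = (g² + (-11/4 + ¾)*g) + 3 = (g² - 2*g) + 3 = 3 + g² - 2*g)
1/f(d(-10, -12)) = 1/(3 + (-12 - 4*(-10))² - 2*(-12 - 4*(-10))) = 1/(3 + (-12 + 40)² - 2*(-12 + 40)) = 1/(3 + 28² - 2*28) = 1/(3 + 784 - 56) = 1/731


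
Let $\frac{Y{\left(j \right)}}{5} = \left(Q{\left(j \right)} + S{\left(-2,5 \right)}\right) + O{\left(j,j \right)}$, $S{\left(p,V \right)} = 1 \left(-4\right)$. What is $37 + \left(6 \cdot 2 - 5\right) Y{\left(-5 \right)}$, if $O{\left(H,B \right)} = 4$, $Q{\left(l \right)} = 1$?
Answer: $72$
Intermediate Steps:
$S{\left(p,V \right)} = -4$
$Y{\left(j \right)} = 5$ ($Y{\left(j \right)} = 5 \left(\left(1 - 4\right) + 4\right) = 5 \left(-3 + 4\right) = 5 \cdot 1 = 5$)
$37 + \left(6 \cdot 2 - 5\right) Y{\left(-5 \right)} = 37 + \left(6 \cdot 2 - 5\right) 5 = 37 + \left(12 - 5\right) 5 = 37 + 7 \cdot 5 = 37 + 35 = 72$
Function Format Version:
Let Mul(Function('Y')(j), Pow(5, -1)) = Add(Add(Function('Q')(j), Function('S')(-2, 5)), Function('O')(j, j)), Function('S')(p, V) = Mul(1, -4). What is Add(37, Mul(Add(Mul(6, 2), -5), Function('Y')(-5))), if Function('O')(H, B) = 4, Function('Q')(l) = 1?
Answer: 72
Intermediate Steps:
Function('S')(p, V) = -4
Function('Y')(j) = 5 (Function('Y')(j) = Mul(5, Add(Add(1, -4), 4)) = Mul(5, Add(-3, 4)) = Mul(5, 1) = 5)
Add(37, Mul(Add(Mul(6, 2), -5), Function('Y')(-5))) = Add(37, Mul(Add(Mul(6, 2), -5), 5)) = Add(37, Mul(Add(12, -5), 5)) = Add(37, Mul(7, 5)) = Add(37, 35) = 72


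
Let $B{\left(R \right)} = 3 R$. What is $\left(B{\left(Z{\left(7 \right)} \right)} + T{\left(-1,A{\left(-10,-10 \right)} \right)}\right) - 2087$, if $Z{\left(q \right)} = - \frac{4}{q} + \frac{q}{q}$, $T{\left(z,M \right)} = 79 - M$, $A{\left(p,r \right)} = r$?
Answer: $- \frac{13977}{7} \approx -1996.7$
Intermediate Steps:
$Z{\left(q \right)} = 1 - \frac{4}{q}$ ($Z{\left(q \right)} = - \frac{4}{q} + 1 = 1 - \frac{4}{q}$)
$\left(B{\left(Z{\left(7 \right)} \right)} + T{\left(-1,A{\left(-10,-10 \right)} \right)}\right) - 2087 = \left(3 \frac{-4 + 7}{7} + \left(79 - -10\right)\right) - 2087 = \left(3 \cdot \frac{1}{7} \cdot 3 + \left(79 + 10\right)\right) - 2087 = \left(3 \cdot \frac{3}{7} + 89\right) - 2087 = \left(\frac{9}{7} + 89\right) - 2087 = \frac{632}{7} - 2087 = - \frac{13977}{7}$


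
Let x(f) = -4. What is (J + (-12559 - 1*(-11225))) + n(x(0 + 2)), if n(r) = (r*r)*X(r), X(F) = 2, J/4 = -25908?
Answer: -104934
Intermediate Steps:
J = -103632 (J = 4*(-25908) = -103632)
n(r) = 2*r² (n(r) = (r*r)*2 = r²*2 = 2*r²)
(J + (-12559 - 1*(-11225))) + n(x(0 + 2)) = (-103632 + (-12559 - 1*(-11225))) + 2*(-4)² = (-103632 + (-12559 + 11225)) + 2*16 = (-103632 - 1334) + 32 = -104966 + 32 = -104934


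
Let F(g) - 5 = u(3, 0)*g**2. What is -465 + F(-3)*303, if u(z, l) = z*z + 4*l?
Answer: 25593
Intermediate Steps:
u(z, l) = z**2 + 4*l
F(g) = 5 + 9*g**2 (F(g) = 5 + (3**2 + 4*0)*g**2 = 5 + (9 + 0)*g**2 = 5 + 9*g**2)
-465 + F(-3)*303 = -465 + (5 + 9*(-3)**2)*303 = -465 + (5 + 9*9)*303 = -465 + (5 + 81)*303 = -465 + 86*303 = -465 + 26058 = 25593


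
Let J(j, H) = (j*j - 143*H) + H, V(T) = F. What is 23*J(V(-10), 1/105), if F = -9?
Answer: 192349/105 ≈ 1831.9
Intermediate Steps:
V(T) = -9
J(j, H) = j**2 - 142*H (J(j, H) = (j**2 - 143*H) + H = j**2 - 142*H)
23*J(V(-10), 1/105) = 23*((-9)**2 - 142/105) = 23*(81 - 142*1/105) = 23*(81 - 142/105) = 23*(8363/105) = 192349/105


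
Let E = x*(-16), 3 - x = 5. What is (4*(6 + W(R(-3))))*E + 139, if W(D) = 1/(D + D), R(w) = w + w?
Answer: 2689/3 ≈ 896.33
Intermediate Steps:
x = -2 (x = 3 - 1*5 = 3 - 5 = -2)
E = 32 (E = -2*(-16) = 32)
R(w) = 2*w
W(D) = 1/(2*D)
(4*(6 + W(R(-3))))*E + 139 = (4*(6 + 1/(2*((2*(-3))))))*32 + 139 = (4*(6 + (½)/(-6)))*32 + 139 = (4*(6 + (½)*(-⅙)))*32 + 139 = (4*(6 - 1/12))*32 + 139 = (4*(71/12))*32 + 139 = (71/3)*32 + 139 = 2272/3 + 139 = 2689/3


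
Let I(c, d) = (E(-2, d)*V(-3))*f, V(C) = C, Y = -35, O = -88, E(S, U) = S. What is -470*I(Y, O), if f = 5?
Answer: -14100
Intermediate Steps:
I(c, d) = 30 (I(c, d) = -2*(-3)*5 = 6*5 = 30)
-470*I(Y, O) = -470*30 = -14100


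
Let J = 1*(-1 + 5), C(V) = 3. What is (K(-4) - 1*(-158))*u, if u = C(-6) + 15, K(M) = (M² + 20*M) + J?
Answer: 1764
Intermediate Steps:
J = 4 (J = 1*4 = 4)
K(M) = 4 + M² + 20*M (K(M) = (M² + 20*M) + 4 = 4 + M² + 20*M)
u = 18 (u = 3 + 15 = 18)
(K(-4) - 1*(-158))*u = ((4 + (-4)² + 20*(-4)) - 1*(-158))*18 = ((4 + 16 - 80) + 158)*18 = (-60 + 158)*18 = 98*18 = 1764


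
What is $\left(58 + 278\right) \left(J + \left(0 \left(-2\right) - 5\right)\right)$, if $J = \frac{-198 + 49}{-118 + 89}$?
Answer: $\frac{1344}{29} \approx 46.345$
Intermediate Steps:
$J = \frac{149}{29}$ ($J = - \frac{149}{-29} = \left(-149\right) \left(- \frac{1}{29}\right) = \frac{149}{29} \approx 5.1379$)
$\left(58 + 278\right) \left(J + \left(0 \left(-2\right) - 5\right)\right) = \left(58 + 278\right) \left(\frac{149}{29} + \left(0 \left(-2\right) - 5\right)\right) = 336 \left(\frac{149}{29} + \left(0 - 5\right)\right) = 336 \left(\frac{149}{29} - 5\right) = 336 \cdot \frac{4}{29} = \frac{1344}{29}$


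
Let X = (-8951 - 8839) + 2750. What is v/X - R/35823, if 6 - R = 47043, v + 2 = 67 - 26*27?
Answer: 243418577/179592640 ≈ 1.3554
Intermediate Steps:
v = -637 (v = -2 + (67 - 26*27) = -2 + (67 - 702) = -2 - 635 = -637)
R = -47037 (R = 6 - 1*47043 = 6 - 47043 = -47037)
X = -15040 (X = -17790 + 2750 = -15040)
v/X - R/35823 = -637/(-15040) - 1*(-47037)/35823 = -637*(-1/15040) + 47037*(1/35823) = 637/15040 + 15679/11941 = 243418577/179592640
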